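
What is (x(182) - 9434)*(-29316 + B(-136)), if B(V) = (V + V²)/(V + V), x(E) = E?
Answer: 271856142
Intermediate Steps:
B(V) = (V + V²)/(2*V) (B(V) = (V + V²)/((2*V)) = (V + V²)*(1/(2*V)) = (V + V²)/(2*V))
(x(182) - 9434)*(-29316 + B(-136)) = (182 - 9434)*(-29316 + (½ + (½)*(-136))) = -9252*(-29316 + (½ - 68)) = -9252*(-29316 - 135/2) = -9252*(-58767/2) = 271856142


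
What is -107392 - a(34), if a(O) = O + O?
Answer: -107460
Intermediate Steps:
a(O) = 2*O
-107392 - a(34) = -107392 - 2*34 = -107392 - 1*68 = -107392 - 68 = -107460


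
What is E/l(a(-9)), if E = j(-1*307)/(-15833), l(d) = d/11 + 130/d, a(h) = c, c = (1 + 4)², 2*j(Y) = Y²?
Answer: -5183695/13014726 ≈ -0.39829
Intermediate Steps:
j(Y) = Y²/2
c = 25 (c = 5² = 25)
a(h) = 25
l(d) = 130/d + d/11 (l(d) = d*(1/11) + 130/d = d/11 + 130/d = 130/d + d/11)
E = -94249/31666 (E = ((-1*307)²/2)/(-15833) = ((½)*(-307)²)*(-1/15833) = ((½)*94249)*(-1/15833) = (94249/2)*(-1/15833) = -94249/31666 ≈ -2.9763)
E/l(a(-9)) = -94249/(31666*(130/25 + (1/11)*25)) = -94249/(31666*(130*(1/25) + 25/11)) = -94249/(31666*(26/5 + 25/11)) = -94249/(31666*411/55) = -94249/31666*55/411 = -5183695/13014726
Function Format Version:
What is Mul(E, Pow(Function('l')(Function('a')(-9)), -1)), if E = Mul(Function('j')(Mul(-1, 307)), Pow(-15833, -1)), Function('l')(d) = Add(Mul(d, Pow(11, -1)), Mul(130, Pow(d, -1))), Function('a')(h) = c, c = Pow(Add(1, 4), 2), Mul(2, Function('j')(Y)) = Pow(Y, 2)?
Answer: Rational(-5183695, 13014726) ≈ -0.39829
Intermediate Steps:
Function('j')(Y) = Mul(Rational(1, 2), Pow(Y, 2))
c = 25 (c = Pow(5, 2) = 25)
Function('a')(h) = 25
Function('l')(d) = Add(Mul(130, Pow(d, -1)), Mul(Rational(1, 11), d)) (Function('l')(d) = Add(Mul(d, Rational(1, 11)), Mul(130, Pow(d, -1))) = Add(Mul(Rational(1, 11), d), Mul(130, Pow(d, -1))) = Add(Mul(130, Pow(d, -1)), Mul(Rational(1, 11), d)))
E = Rational(-94249, 31666) (E = Mul(Mul(Rational(1, 2), Pow(Mul(-1, 307), 2)), Pow(-15833, -1)) = Mul(Mul(Rational(1, 2), Pow(-307, 2)), Rational(-1, 15833)) = Mul(Mul(Rational(1, 2), 94249), Rational(-1, 15833)) = Mul(Rational(94249, 2), Rational(-1, 15833)) = Rational(-94249, 31666) ≈ -2.9763)
Mul(E, Pow(Function('l')(Function('a')(-9)), -1)) = Mul(Rational(-94249, 31666), Pow(Add(Mul(130, Pow(25, -1)), Mul(Rational(1, 11), 25)), -1)) = Mul(Rational(-94249, 31666), Pow(Add(Mul(130, Rational(1, 25)), Rational(25, 11)), -1)) = Mul(Rational(-94249, 31666), Pow(Add(Rational(26, 5), Rational(25, 11)), -1)) = Mul(Rational(-94249, 31666), Pow(Rational(411, 55), -1)) = Mul(Rational(-94249, 31666), Rational(55, 411)) = Rational(-5183695, 13014726)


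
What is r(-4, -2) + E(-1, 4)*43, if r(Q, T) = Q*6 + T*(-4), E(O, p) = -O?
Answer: 27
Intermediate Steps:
r(Q, T) = -4*T + 6*Q (r(Q, T) = 6*Q - 4*T = -4*T + 6*Q)
r(-4, -2) + E(-1, 4)*43 = (-4*(-2) + 6*(-4)) - 1*(-1)*43 = (8 - 24) + 1*43 = -16 + 43 = 27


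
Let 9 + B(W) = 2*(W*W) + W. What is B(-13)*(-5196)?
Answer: -1641936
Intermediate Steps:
B(W) = -9 + W + 2*W² (B(W) = -9 + (2*(W*W) + W) = -9 + (2*W² + W) = -9 + (W + 2*W²) = -9 + W + 2*W²)
B(-13)*(-5196) = (-9 - 13 + 2*(-13)²)*(-5196) = (-9 - 13 + 2*169)*(-5196) = (-9 - 13 + 338)*(-5196) = 316*(-5196) = -1641936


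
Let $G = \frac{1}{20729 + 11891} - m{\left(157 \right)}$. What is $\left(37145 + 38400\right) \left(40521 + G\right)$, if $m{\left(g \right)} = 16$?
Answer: $\frac{19963115283009}{6524} \approx 3.0599 \cdot 10^{9}$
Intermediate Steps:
$G = - \frac{521919}{32620}$ ($G = \frac{1}{20729 + 11891} - 16 = \frac{1}{32620} - 16 = - \frac{521919}{32620} \approx -16.0$)
$\left(37145 + 38400\right) \left(40521 + G\right) = \left(37145 + 38400\right) \left(40521 - \frac{521919}{32620}\right) = 75545 \cdot \frac{1321273101}{32620} = \frac{19963115283009}{6524}$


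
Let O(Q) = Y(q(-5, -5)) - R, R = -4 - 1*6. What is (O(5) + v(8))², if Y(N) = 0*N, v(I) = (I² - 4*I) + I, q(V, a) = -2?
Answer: 2500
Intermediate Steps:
v(I) = I² - 3*I
Y(N) = 0
R = -10 (R = -4 - 6 = -10)
O(Q) = 10 (O(Q) = 0 - 1*(-10) = 0 + 10 = 10)
(O(5) + v(8))² = (10 + 8*(-3 + 8))² = (10 + 8*5)² = (10 + 40)² = 50² = 2500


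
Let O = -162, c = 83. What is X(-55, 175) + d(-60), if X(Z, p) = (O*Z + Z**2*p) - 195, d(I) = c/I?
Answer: 32285317/60 ≈ 5.3809e+5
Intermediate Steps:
d(I) = 83/I
X(Z, p) = -195 - 162*Z + p*Z**2 (X(Z, p) = (-162*Z + Z**2*p) - 195 = (-162*Z + p*Z**2) - 195 = -195 - 162*Z + p*Z**2)
X(-55, 175) + d(-60) = (-195 - 162*(-55) + 175*(-55)**2) + 83/(-60) = (-195 + 8910 + 175*3025) + 83*(-1/60) = (-195 + 8910 + 529375) - 83/60 = 538090 - 83/60 = 32285317/60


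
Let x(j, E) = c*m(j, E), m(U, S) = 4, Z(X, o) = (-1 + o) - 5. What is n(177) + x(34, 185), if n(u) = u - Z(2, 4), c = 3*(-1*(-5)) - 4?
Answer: 223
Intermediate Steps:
Z(X, o) = -6 + o
c = 11 (c = 3*5 - 4 = 15 - 4 = 11)
n(u) = 2 + u (n(u) = u - (-6 + 4) = u - 1*(-2) = u + 2 = 2 + u)
x(j, E) = 44 (x(j, E) = 11*4 = 44)
n(177) + x(34, 185) = (2 + 177) + 44 = 179 + 44 = 223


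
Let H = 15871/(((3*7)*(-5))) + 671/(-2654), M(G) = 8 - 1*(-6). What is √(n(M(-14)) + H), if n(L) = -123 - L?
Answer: 61*I*√6018993330/278670 ≈ 16.982*I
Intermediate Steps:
M(G) = 14 (M(G) = 8 + 6 = 14)
H = -42192089/278670 (H = 15871/((21*(-5))) + 671*(-1/2654) = 15871/(-105) - 671/2654 = 15871*(-1/105) - 671/2654 = -15871/105 - 671/2654 = -42192089/278670 ≈ -151.41)
√(n(M(-14)) + H) = √((-123 - 1*14) - 42192089/278670) = √((-123 - 14) - 42192089/278670) = √(-137 - 42192089/278670) = √(-80369879/278670) = 61*I*√6018993330/278670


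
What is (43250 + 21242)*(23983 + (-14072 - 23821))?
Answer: -897083720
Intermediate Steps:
(43250 + 21242)*(23983 + (-14072 - 23821)) = 64492*(23983 - 37893) = 64492*(-13910) = -897083720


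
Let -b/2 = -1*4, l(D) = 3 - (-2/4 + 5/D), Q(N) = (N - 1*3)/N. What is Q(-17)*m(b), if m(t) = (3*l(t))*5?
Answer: 1725/34 ≈ 50.735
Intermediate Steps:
Q(N) = (-3 + N)/N (Q(N) = (N - 3)/N = (-3 + N)/N)
l(D) = 7/2 - 5/D (l(D) = 3 - (-2*¼ + 5/D) = 3 - (-½ + 5/D) = 3 + (½ - 5/D) = 7/2 - 5/D)
b = 8 (b = -(-2)*4 = -2*(-4) = 8)
m(t) = 105/2 - 75/t (m(t) = (3*(7/2 - 5/t))*5 = (21/2 - 15/t)*5 = 105/2 - 75/t)
Q(-17)*m(b) = ((-3 - 17)/(-17))*(105/2 - 75/8) = (-1/17*(-20))*(105/2 - 75*⅛) = 20*(105/2 - 75/8)/17 = (20/17)*(345/8) = 1725/34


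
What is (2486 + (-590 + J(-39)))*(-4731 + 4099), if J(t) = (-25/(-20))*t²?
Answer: -2399862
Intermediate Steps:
J(t) = 5*t²/4 (J(t) = (-25*(-1/20))*t² = 5*t²/4)
(2486 + (-590 + J(-39)))*(-4731 + 4099) = (2486 + (-590 + (5/4)*(-39)²))*(-4731 + 4099) = (2486 + (-590 + (5/4)*1521))*(-632) = (2486 + (-590 + 7605/4))*(-632) = (2486 + 5245/4)*(-632) = (15189/4)*(-632) = -2399862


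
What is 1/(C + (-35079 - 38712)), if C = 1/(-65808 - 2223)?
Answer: -68031/5020075522 ≈ -1.3552e-5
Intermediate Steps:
C = -1/68031 (C = 1/(-68031) = -1/68031 ≈ -1.4699e-5)
1/(C + (-35079 - 38712)) = 1/(-1/68031 + (-35079 - 38712)) = 1/(-1/68031 - 73791) = 1/(-5020075522/68031) = -68031/5020075522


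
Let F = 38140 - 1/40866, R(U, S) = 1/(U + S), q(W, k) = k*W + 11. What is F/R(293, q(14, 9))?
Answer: 335105286385/20433 ≈ 1.6400e+7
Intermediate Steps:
q(W, k) = 11 + W*k (q(W, k) = W*k + 11 = 11 + W*k)
R(U, S) = 1/(S + U)
F = 1558629239/40866 (F = 38140 - 1*1/40866 = 38140 - 1/40866 = 1558629239/40866 ≈ 38140.)
F/R(293, q(14, 9)) = 1558629239/(40866*(1/((11 + 14*9) + 293))) = 1558629239/(40866*(1/((11 + 126) + 293))) = 1558629239/(40866*(1/(137 + 293))) = 1558629239/(40866*(1/430)) = (1558629239/40866)*430 = 335105286385/20433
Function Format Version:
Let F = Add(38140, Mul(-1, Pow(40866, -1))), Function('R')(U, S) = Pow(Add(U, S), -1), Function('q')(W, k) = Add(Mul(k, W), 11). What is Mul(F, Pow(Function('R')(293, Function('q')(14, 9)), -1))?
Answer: Rational(335105286385, 20433) ≈ 1.6400e+7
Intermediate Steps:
Function('q')(W, k) = Add(11, Mul(W, k)) (Function('q')(W, k) = Add(Mul(W, k), 11) = Add(11, Mul(W, k)))
Function('R')(U, S) = Pow(Add(S, U), -1)
F = Rational(1558629239, 40866) (F = Add(38140, Mul(-1, Rational(1, 40866))) = Add(38140, Rational(-1, 40866)) = Rational(1558629239, 40866) ≈ 38140.)
Mul(F, Pow(Function('R')(293, Function('q')(14, 9)), -1)) = Mul(Rational(1558629239, 40866), Pow(Pow(Add(Add(11, Mul(14, 9)), 293), -1), -1)) = Mul(Rational(1558629239, 40866), Pow(Pow(Add(Add(11, 126), 293), -1), -1)) = Mul(Rational(1558629239, 40866), Pow(Pow(Add(137, 293), -1), -1)) = Mul(Rational(1558629239, 40866), Pow(Pow(430, -1), -1)) = Mul(Rational(1558629239, 40866), Pow(Rational(1, 430), -1)) = Mul(Rational(1558629239, 40866), 430) = Rational(335105286385, 20433)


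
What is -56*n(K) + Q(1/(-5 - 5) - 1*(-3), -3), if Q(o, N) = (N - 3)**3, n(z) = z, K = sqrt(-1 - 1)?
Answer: -216 - 56*I*sqrt(2) ≈ -216.0 - 79.196*I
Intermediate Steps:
K = I*sqrt(2) (K = sqrt(-2) = I*sqrt(2) ≈ 1.4142*I)
Q(o, N) = (-3 + N)**3
-56*n(K) + Q(1/(-5 - 5) - 1*(-3), -3) = -56*I*sqrt(2) + (-3 - 3)**3 = -56*I*sqrt(2) + (-6)**3 = -56*I*sqrt(2) - 216 = -216 - 56*I*sqrt(2)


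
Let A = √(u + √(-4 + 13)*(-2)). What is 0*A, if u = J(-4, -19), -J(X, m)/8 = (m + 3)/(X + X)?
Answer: 0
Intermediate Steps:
J(X, m) = -4*(3 + m)/X (J(X, m) = -8*(m + 3)/(X + X) = -8*(3 + m)/(2*X) = -8*(3 + m)*1/(2*X) = -4*(3 + m)/X)
u = -16 (u = 4*(-3 - 1*(-19))/(-4) = 4*(-¼)*(-3 + 19) = 4*(-¼)*16 = -16)
A = I*√22 (A = √(-16 + √(-4 + 13)*(-2)) = √(-16 + √9*(-2)) = √(-16 + 3*(-2)) = √(-16 - 6) = √(-22) = I*√22 ≈ 4.6904*I)
0*A = 0*(I*√22) = 0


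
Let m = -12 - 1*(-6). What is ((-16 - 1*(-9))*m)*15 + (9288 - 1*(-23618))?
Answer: 33536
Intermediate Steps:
m = -6 (m = -12 + 6 = -6)
((-16 - 1*(-9))*m)*15 + (9288 - 1*(-23618)) = ((-16 - 1*(-9))*(-6))*15 + (9288 - 1*(-23618)) = ((-16 + 9)*(-6))*15 + (9288 + 23618) = -7*(-6)*15 + 32906 = 42*15 + 32906 = 630 + 32906 = 33536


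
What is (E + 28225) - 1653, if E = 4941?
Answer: 31513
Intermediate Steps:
(E + 28225) - 1653 = (4941 + 28225) - 1653 = 33166 - 1653 = 31513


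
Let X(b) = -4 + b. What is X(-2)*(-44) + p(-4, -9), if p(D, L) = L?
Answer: 255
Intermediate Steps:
X(-2)*(-44) + p(-4, -9) = (-4 - 2)*(-44) - 9 = -6*(-44) - 9 = 264 - 9 = 255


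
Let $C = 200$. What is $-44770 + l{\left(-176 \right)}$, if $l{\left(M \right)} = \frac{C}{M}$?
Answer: $- \frac{984965}{22} \approx -44771.0$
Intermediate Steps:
$l{\left(M \right)} = \frac{200}{M}$
$-44770 + l{\left(-176 \right)} = -44770 + \frac{200}{-176} = -44770 + 200 \left(- \frac{1}{176}\right) = -44770 - \frac{25}{22} = - \frac{984965}{22}$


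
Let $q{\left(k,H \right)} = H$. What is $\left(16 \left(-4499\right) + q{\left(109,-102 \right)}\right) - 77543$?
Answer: $-149629$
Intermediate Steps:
$\left(16 \left(-4499\right) + q{\left(109,-102 \right)}\right) - 77543 = \left(16 \left(-4499\right) - 102\right) - 77543 = \left(-71984 - 102\right) - 77543 = -72086 - 77543 = -149629$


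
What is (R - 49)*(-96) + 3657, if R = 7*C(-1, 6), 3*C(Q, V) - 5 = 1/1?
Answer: 7017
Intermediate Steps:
C(Q, V) = 2 (C(Q, V) = 5/3 + (⅓)/1 = 5/3 + (⅓)*1 = 5/3 + ⅓ = 2)
R = 14 (R = 7*2 = 14)
(R - 49)*(-96) + 3657 = (14 - 49)*(-96) + 3657 = -35*(-96) + 3657 = 3360 + 3657 = 7017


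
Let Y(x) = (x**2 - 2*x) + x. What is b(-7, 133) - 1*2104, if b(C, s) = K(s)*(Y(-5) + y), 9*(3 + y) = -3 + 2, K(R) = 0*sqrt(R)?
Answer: -2104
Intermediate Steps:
Y(x) = x**2 - x
K(R) = 0
y = -28/9 (y = -3 + (-3 + 2)/9 = -3 + (1/9)*(-1) = -3 - 1/9 = -28/9 ≈ -3.1111)
b(C, s) = 0 (b(C, s) = 0*(-5*(-1 - 5) - 28/9) = 0*(-5*(-6) - 28/9) = 0*(30 - 28/9) = 0*(242/9) = 0)
b(-7, 133) - 1*2104 = 0 - 1*2104 = 0 - 2104 = -2104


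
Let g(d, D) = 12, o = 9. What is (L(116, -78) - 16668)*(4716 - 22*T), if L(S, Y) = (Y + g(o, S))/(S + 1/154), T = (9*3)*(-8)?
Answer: -313268751168/1985 ≈ -1.5782e+8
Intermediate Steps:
T = -216 (T = 27*(-8) = -216)
L(S, Y) = (12 + Y)/(1/154 + S) (L(S, Y) = (Y + 12)/(S + 1/154) = (12 + Y)/(S + 1/154) = (12 + Y)/(1/154 + S))
(L(116, -78) - 16668)*(4716 - 22*T) = (154*(12 - 78)/(1 + 154*116) - 16668)*(4716 - 22*(-216)) = (154*(-66)/(1 + 17864) - 16668)*(4716 + 4752) = (154*(-66)/17865 - 16668)*9468 = (154*(1/17865)*(-66) - 16668)*9468 = (-3388/5955 - 16668)*9468 = -99261328/5955*9468 = -313268751168/1985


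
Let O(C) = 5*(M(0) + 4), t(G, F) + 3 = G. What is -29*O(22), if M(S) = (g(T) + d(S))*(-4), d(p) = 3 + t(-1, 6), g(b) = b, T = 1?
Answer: -580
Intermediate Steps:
t(G, F) = -3 + G
d(p) = -1 (d(p) = 3 + (-3 - 1) = 3 - 4 = -1)
M(S) = 0 (M(S) = (1 - 1)*(-4) = 0*(-4) = 0)
O(C) = 20 (O(C) = 5*(0 + 4) = 5*4 = 20)
-29*O(22) = -29*20 = -580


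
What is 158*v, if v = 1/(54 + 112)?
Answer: 79/83 ≈ 0.95181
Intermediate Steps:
v = 1/166 ≈ 0.0060241
158*v = 158*(1/166) = 79/83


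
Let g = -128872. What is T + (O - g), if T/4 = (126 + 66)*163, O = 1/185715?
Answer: 47182010041/185715 ≈ 2.5406e+5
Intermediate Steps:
O = 1/185715 ≈ 5.3846e-6
T = 125184 (T = 4*((126 + 66)*163) = 4*(192*163) = 4*31296 = 125184)
T + (O - g) = 125184 + (1/185715 - 1*(-128872)) = 125184 + (1/185715 + 128872) = 125184 + 23933463481/185715 = 47182010041/185715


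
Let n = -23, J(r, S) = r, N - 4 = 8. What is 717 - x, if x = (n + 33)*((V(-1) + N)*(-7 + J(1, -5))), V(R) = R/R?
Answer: 1497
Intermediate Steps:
N = 12 (N = 4 + 8 = 12)
V(R) = 1
x = -780 (x = (-23 + 33)*((1 + 12)*(-7 + 1)) = 10*(13*(-6)) = 10*(-78) = -780)
717 - x = 717 - 1*(-780) = 717 + 780 = 1497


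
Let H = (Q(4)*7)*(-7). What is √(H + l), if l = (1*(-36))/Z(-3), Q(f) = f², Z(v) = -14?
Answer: I*√38290/7 ≈ 27.954*I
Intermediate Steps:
l = 18/7 (l = (1*(-36))/(-14) = -36*(-1/14) = 18/7 ≈ 2.5714)
H = -784 (H = (4²*7)*(-7) = (16*7)*(-7) = 112*(-7) = -784)
√(H + l) = √(-784 + 18/7) = √(-5470/7) = I*√38290/7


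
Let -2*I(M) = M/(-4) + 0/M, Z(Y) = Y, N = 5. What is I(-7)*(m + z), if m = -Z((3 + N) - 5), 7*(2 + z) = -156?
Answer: 191/8 ≈ 23.875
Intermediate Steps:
z = -170/7 (z = -2 + (⅐)*(-156) = -2 - 156/7 = -170/7 ≈ -24.286)
m = -3 (m = -((3 + 5) - 5) = -(8 - 5) = -1*3 = -3)
I(M) = M/8 (I(M) = -(M/(-4) + 0/M)/2 = -(M*(-¼) + 0)/2 = -(-M/4 + 0)/2 = -(-1)*M/8 = M/8)
I(-7)*(m + z) = ((⅛)*(-7))*(-3 - 170/7) = -7/8*(-191/7) = 191/8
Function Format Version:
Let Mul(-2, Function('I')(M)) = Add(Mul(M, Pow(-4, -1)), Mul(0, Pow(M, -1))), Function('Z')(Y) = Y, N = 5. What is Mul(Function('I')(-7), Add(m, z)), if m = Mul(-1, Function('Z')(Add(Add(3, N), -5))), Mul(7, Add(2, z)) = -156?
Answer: Rational(191, 8) ≈ 23.875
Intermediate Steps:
z = Rational(-170, 7) (z = Add(-2, Mul(Rational(1, 7), -156)) = Add(-2, Rational(-156, 7)) = Rational(-170, 7) ≈ -24.286)
m = -3 (m = Mul(-1, Add(Add(3, 5), -5)) = Mul(-1, Add(8, -5)) = Mul(-1, 3) = -3)
Function('I')(M) = Mul(Rational(1, 8), M) (Function('I')(M) = Mul(Rational(-1, 2), Add(Mul(M, Pow(-4, -1)), Mul(0, Pow(M, -1)))) = Mul(Rational(-1, 2), Add(Mul(M, Rational(-1, 4)), 0)) = Mul(Rational(-1, 2), Add(Mul(Rational(-1, 4), M), 0)) = Mul(Rational(-1, 2), Mul(Rational(-1, 4), M)) = Mul(Rational(1, 8), M))
Mul(Function('I')(-7), Add(m, z)) = Mul(Mul(Rational(1, 8), -7), Add(-3, Rational(-170, 7))) = Mul(Rational(-7, 8), Rational(-191, 7)) = Rational(191, 8)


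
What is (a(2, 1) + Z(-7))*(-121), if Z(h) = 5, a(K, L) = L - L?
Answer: -605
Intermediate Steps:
a(K, L) = 0
(a(2, 1) + Z(-7))*(-121) = (0 + 5)*(-121) = 5*(-121) = -605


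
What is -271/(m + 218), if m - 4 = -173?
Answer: -271/49 ≈ -5.5306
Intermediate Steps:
m = -169 (m = 4 - 173 = -169)
-271/(m + 218) = -271/(-169 + 218) = -271/49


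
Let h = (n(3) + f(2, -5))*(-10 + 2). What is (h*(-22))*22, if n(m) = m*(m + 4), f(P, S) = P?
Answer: 89056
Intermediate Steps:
n(m) = m*(4 + m)
h = -184 (h = (3*(4 + 3) + 2)*(-10 + 2) = (3*7 + 2)*(-8) = (21 + 2)*(-8) = 23*(-8) = -184)
(h*(-22))*22 = -184*(-22)*22 = 4048*22 = 89056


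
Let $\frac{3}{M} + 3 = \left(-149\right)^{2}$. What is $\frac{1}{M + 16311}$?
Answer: $\frac{22198}{362071581} \approx 6.1308 \cdot 10^{-5}$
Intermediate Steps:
$M = \frac{3}{22198}$ ($M = \frac{3}{-3 + \left(-149\right)^{2}} = \frac{3}{-3 + 22201} = \frac{3}{22198} \approx 0.00013515$)
$\frac{1}{M + 16311} = \frac{1}{\frac{3}{22198} + 16311} = \frac{1}{\frac{362071581}{22198}} = \frac{22198}{362071581}$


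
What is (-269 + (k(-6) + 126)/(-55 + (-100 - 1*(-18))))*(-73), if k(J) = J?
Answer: 2699029/137 ≈ 19701.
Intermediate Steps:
(-269 + (k(-6) + 126)/(-55 + (-100 - 1*(-18))))*(-73) = (-269 + (-6 + 126)/(-55 + (-100 - 1*(-18))))*(-73) = (-269 + 120/(-55 + (-100 + 18)))*(-73) = (-269 + 120/(-55 - 82))*(-73) = (-269 + 120/(-137))*(-73) = (-269 + 120*(-1/137))*(-73) = (-269 - 120/137)*(-73) = -36973/137*(-73) = 2699029/137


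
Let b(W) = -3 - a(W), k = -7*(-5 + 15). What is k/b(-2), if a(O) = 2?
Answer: 14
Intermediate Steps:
k = -70 (k = -7*10 = -70)
b(W) = -5 (b(W) = -3 - 1*2 = -3 - 2 = -5)
k/b(-2) = -70/(-5) = -70*(-⅕) = 14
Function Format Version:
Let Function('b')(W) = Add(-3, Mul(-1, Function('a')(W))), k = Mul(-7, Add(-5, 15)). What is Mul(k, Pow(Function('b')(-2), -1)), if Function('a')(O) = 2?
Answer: 14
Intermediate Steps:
k = -70 (k = Mul(-7, 10) = -70)
Function('b')(W) = -5 (Function('b')(W) = Add(-3, Mul(-1, 2)) = Add(-3, -2) = -5)
Mul(k, Pow(Function('b')(-2), -1)) = Mul(-70, Pow(-5, -1)) = Mul(-70, Rational(-1, 5)) = 14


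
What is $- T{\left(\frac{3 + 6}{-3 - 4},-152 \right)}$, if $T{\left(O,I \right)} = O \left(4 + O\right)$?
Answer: $\frac{171}{49} \approx 3.4898$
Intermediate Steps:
$- T{\left(\frac{3 + 6}{-3 - 4},-152 \right)} = - \frac{3 + 6}{-3 - 4} \left(4 + \frac{3 + 6}{-3 - 4}\right) = - \frac{9}{-7} \left(4 + \frac{9}{-7}\right) = - 9 \left(- \frac{1}{7}\right) \left(4 + 9 \left(- \frac{1}{7}\right)\right) = - \frac{\left(-9\right) \left(4 - \frac{9}{7}\right)}{7} = - \frac{\left(-9\right) 19}{7 \cdot 7} = \left(-1\right) \left(- \frac{171}{49}\right) = \frac{171}{49}$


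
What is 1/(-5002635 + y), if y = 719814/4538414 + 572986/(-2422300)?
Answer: -2748350058050/13748992406863519751 ≈ -1.9989e-7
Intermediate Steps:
y = -214210558001/2748350058050 (y = 719814*(1/4538414) + 572986*(-1/2422300) = 359907/2269207 - 286493/1211150 = -214210558001/2748350058050 ≈ -0.077942)
1/(-5002635 + y) = 1/(-5002635 - 214210558001/2748350058050) = 1/(-13748992406863519751/2748350058050) = -2748350058050/13748992406863519751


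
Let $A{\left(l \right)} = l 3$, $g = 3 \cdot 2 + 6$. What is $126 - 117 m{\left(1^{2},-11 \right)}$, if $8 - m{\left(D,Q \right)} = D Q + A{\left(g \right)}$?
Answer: $2115$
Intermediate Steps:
$g = 12$ ($g = 6 + 6 = 12$)
$A{\left(l \right)} = 3 l$
$m{\left(D,Q \right)} = -28 - D Q$ ($m{\left(D,Q \right)} = 8 - \left(D Q + 3 \cdot 12\right) = 8 - \left(D Q + 36\right) = 8 - \left(36 + D Q\right) = -28 - D Q$)
$126 - 117 m{\left(1^{2},-11 \right)} = 126 - 117 \left(-28 - 1^{2} \left(-11\right)\right) = 126 - 117 \left(-28 - 1 \left(-11\right)\right) = 126 - 117 \left(-28 + 11\right) = 126 - -1989 = 126 + 1989 = 2115$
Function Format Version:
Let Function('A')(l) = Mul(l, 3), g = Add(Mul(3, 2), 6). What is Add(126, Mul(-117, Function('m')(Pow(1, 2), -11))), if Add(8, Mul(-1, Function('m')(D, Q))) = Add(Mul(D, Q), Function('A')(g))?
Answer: 2115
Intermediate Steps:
g = 12 (g = Add(6, 6) = 12)
Function('A')(l) = Mul(3, l)
Function('m')(D, Q) = Add(-28, Mul(-1, D, Q)) (Function('m')(D, Q) = Add(8, Mul(-1, Add(Mul(D, Q), Mul(3, 12)))) = Add(8, Mul(-1, Add(Mul(D, Q), 36))) = Add(8, Mul(-1, Add(36, Mul(D, Q)))) = Add(8, Add(-36, Mul(-1, D, Q))) = Add(-28, Mul(-1, D, Q)))
Add(126, Mul(-117, Function('m')(Pow(1, 2), -11))) = Add(126, Mul(-117, Add(-28, Mul(-1, Pow(1, 2), -11)))) = Add(126, Mul(-117, Add(-28, Mul(-1, 1, -11)))) = Add(126, Mul(-117, Add(-28, 11))) = Add(126, Mul(-117, -17)) = Add(126, 1989) = 2115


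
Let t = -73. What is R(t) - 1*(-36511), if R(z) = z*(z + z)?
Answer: 47169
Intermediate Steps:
R(z) = 2*z**2 (R(z) = z*(2*z) = 2*z**2)
R(t) - 1*(-36511) = 2*(-73)**2 - 1*(-36511) = 2*5329 + 36511 = 10658 + 36511 = 47169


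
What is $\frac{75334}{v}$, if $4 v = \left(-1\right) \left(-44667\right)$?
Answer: $\frac{43048}{6381} \approx 6.7463$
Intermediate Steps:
$v = \frac{44667}{4}$ ($v = \frac{\left(-1\right) \left(-44667\right)}{4} = \frac{1}{4} \cdot 44667 = \frac{44667}{4} \approx 11167.0$)
$\frac{75334}{v} = \frac{75334}{\frac{44667}{4}} = 75334 \cdot \frac{4}{44667} = \frac{43048}{6381}$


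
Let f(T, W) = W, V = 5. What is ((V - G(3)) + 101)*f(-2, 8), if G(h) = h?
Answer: 824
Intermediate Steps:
((V - G(3)) + 101)*f(-2, 8) = ((5 - 1*3) + 101)*8 = ((5 - 3) + 101)*8 = (2 + 101)*8 = 103*8 = 824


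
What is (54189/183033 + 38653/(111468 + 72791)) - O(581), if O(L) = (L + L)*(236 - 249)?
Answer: 18869411978166/1249091761 ≈ 15107.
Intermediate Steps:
O(L) = -26*L (O(L) = (2*L)*(-13) = -26*L)
(54189/183033 + 38653/(111468 + 72791)) - O(581) = (54189/183033 + 38653/(111468 + 72791)) - (-26)*581 = (54189*(1/183033) + 38653/184259) - 1*(-15106) = (2007/6779 + 38653*(1/184259)) + 15106 = (2007/6779 + 38653/184259) + 15106 = 631836500/1249091761 + 15106 = 18869411978166/1249091761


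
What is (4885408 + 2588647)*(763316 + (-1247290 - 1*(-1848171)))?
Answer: 10196083408835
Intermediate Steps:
(4885408 + 2588647)*(763316 + (-1247290 - 1*(-1848171))) = 7474055*(763316 + (-1247290 + 1848171)) = 7474055*(763316 + 600881) = 7474055*1364197 = 10196083408835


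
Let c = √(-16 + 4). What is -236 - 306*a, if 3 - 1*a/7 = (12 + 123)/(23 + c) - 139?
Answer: 10*(-60880*√3 + 671203*I)/(-23*I + 2*√3) ≈ -2.9211e+5 - 1851.6*I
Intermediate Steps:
c = 2*I*√3 (c = √(-12) = 2*I*√3 ≈ 3.4641*I)
a = 994 - 945/(23 + 2*I*√3) (a = 21 - 7*((12 + 123)/(23 + 2*I*√3) - 139) = 21 - 7*(135/(23 + 2*I*√3) - 139) = 21 - 7*(-139 + 135/(23 + 2*I*√3)) = 21 + (973 - 945/(23 + 2*I*√3)) = 994 - 945/(23 + 2*I*√3) ≈ 953.82 + 6.051*I)
-236 - 306*a = -236 - 306*(516019/541 + 1890*I*√3/541) = -236 + (-157901814/541 - 578340*I*√3/541) = -158029490/541 - 578340*I*√3/541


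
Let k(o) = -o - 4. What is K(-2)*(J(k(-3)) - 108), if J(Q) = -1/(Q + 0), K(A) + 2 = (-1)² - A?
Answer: -107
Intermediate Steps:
K(A) = -1 - A (K(A) = -2 + ((-1)² - A) = -2 + (1 - A) = -1 - A)
k(o) = -4 - o
J(Q) = -1/Q
K(-2)*(J(k(-3)) - 108) = (-1 - 1*(-2))*(-1/(-4 - 1*(-3)) - 108) = (-1 + 2)*(-1/(-4 + 3) - 108) = 1*(-1/(-1) - 108) = 1*(-1*(-1) - 108) = 1*(1 - 108) = 1*(-107) = -107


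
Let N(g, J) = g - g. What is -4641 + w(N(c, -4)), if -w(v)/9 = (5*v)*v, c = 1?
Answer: -4641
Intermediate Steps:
N(g, J) = 0
w(v) = -45*v² (w(v) = -9*5*v*v = -45*v²)
-4641 + w(N(c, -4)) = -4641 - 45*0² = -4641 - 45*0 = -4641 + 0 = -4641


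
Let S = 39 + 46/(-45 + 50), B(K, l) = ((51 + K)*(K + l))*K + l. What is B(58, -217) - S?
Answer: -5027316/5 ≈ -1.0055e+6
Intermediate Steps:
B(K, l) = l + K*(51 + K)*(K + l) (B(K, l) = K*(51 + K)*(K + l) + l = l + K*(51 + K)*(K + l))
S = 241/5 (S = 39 + 46/5 = 241/5 ≈ 48.200)
B(58, -217) - S = (-217 + 58³ + 51*58² - 217*58² + 51*58*(-217)) - 1*241/5 = (-217 + 195112 + 51*3364 - 217*3364 - 641886) - 241/5 = (-217 + 195112 + 171564 - 729988 - 641886) - 241/5 = -1005415 - 241/5 = -5027316/5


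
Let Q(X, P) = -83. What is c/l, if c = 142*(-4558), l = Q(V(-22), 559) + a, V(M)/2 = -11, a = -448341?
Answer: 161809/112106 ≈ 1.4434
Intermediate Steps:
V(M) = -22 (V(M) = 2*(-11) = -22)
l = -448424 (l = -83 - 448341 = -448424)
c = -647236
c/l = -647236/(-448424) = -647236*(-1/448424) = 161809/112106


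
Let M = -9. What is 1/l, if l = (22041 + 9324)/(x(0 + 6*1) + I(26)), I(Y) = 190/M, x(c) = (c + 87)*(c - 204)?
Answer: -165916/282285 ≈ -0.58776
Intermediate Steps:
x(c) = (-204 + c)*(87 + c) (x(c) = (87 + c)*(-204 + c) = (-204 + c)*(87 + c))
I(Y) = -190/9 (I(Y) = 190/(-9) = 190*(-⅑) = -190/9)
l = -282285/165916 (l = (22041 + 9324)/((-17748 + (0 + 6*1)² - 117*(0 + 6*1)) - 190/9) = 31365/((-17748 + (0 + 6)² - 117*(0 + 6)) - 190/9) = 31365/((-17748 + 6² - 117*6) - 190/9) = 31365/((-17748 + 36 - 702) - 190/9) = 31365/(-18414 - 190/9) = 31365/(-165916/9) = 31365*(-9/165916) = -282285/165916 ≈ -1.7014)
1/l = 1/(-282285/165916) = -165916/282285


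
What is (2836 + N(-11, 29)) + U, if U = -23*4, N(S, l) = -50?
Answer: 2694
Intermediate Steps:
U = -92
(2836 + N(-11, 29)) + U = (2836 - 50) - 92 = 2786 - 92 = 2694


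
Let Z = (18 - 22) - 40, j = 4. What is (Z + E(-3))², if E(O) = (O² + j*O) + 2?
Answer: 2025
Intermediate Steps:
E(O) = 2 + O² + 4*O (E(O) = (O² + 4*O) + 2 = 2 + O² + 4*O)
Z = -44 (Z = -4 - 40 = -44)
(Z + E(-3))² = (-44 + (2 + (-3)² + 4*(-3)))² = (-44 + (2 + 9 - 12))² = (-44 - 1)² = (-45)² = 2025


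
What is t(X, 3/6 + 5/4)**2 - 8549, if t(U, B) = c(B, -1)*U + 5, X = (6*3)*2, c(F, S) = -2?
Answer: -4060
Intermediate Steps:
X = 36 (X = 18*2 = 36)
t(U, B) = 5 - 2*U (t(U, B) = -2*U + 5 = 5 - 2*U)
t(X, 3/6 + 5/4)**2 - 8549 = (5 - 2*36)**2 - 8549 = (5 - 72)**2 - 8549 = (-67)**2 - 8549 = 4489 - 8549 = -4060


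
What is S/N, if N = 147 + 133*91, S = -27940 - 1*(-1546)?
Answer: -13197/6125 ≈ -2.1546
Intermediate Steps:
S = -26394 (S = -27940 + 1546 = -26394)
N = 12250 (N = 147 + 12103 = 12250)
S/N = -26394/12250 = -26394*1/12250 = -13197/6125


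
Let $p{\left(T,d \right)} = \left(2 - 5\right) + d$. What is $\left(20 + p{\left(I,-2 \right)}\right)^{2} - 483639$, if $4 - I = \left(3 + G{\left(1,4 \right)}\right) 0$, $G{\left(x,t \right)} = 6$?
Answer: $-483414$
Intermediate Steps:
$I = 4$ ($I = 4 - \left(3 + 6\right) 0 = 4 - 9 \cdot 0 = 4 - 0 = 4 + 0 = 4$)
$p{\left(T,d \right)} = -3 + d$
$\left(20 + p{\left(I,-2 \right)}\right)^{2} - 483639 = \left(20 - 5\right)^{2} - 483639 = 15^{2} - 483639 = 225 - 483639 = -483414$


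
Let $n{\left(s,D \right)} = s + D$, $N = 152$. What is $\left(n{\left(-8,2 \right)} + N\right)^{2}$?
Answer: $21316$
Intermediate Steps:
$n{\left(s,D \right)} = D + s$
$\left(n{\left(-8,2 \right)} + N\right)^{2} = \left(\left(2 - 8\right) + 152\right)^{2} = \left(-6 + 152\right)^{2} = 146^{2} = 21316$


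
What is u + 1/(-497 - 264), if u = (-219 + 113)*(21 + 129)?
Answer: -12099901/761 ≈ -15900.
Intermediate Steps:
u = -15900 (u = -106*150 = -15900)
u + 1/(-497 - 264) = -15900 + 1/(-497 - 264) = -15900 + 1/(-761) = -15900 - 1/761 = -12099901/761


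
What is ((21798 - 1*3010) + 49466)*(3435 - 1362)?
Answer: 141490542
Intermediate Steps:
((21798 - 1*3010) + 49466)*(3435 - 1362) = ((21798 - 3010) + 49466)*2073 = (18788 + 49466)*2073 = 68254*2073 = 141490542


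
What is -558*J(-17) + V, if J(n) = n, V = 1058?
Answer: 10544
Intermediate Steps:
-558*J(-17) + V = -558*(-17) + 1058 = 9486 + 1058 = 10544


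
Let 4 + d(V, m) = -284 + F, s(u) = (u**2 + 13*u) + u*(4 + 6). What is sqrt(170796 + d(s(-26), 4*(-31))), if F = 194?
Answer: sqrt(170702) ≈ 413.16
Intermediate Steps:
s(u) = u**2 + 23*u (s(u) = (u**2 + 13*u) + u*10 = (u**2 + 13*u) + 10*u = u**2 + 23*u)
d(V, m) = -94 (d(V, m) = -4 + (-284 + 194) = -4 - 90 = -94)
sqrt(170796 + d(s(-26), 4*(-31))) = sqrt(170796 - 94) = sqrt(170702)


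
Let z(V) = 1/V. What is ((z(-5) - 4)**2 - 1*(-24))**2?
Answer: 1083681/625 ≈ 1733.9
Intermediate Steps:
z(V) = 1/V
((z(-5) - 4)**2 - 1*(-24))**2 = ((1/(-5) - 4)**2 - 1*(-24))**2 = ((-1/5 - 4)**2 + 24)**2 = ((-21/5)**2 + 24)**2 = (441/25 + 24)**2 = (1041/25)**2 = 1083681/625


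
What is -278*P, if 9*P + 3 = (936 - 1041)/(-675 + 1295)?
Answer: 18209/186 ≈ 97.898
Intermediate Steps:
P = -131/372 (P = -⅓ + ((936 - 1041)/(-675 + 1295))/9 = -⅓ + (-105/620)/9 = -⅓ + (-105*1/620)/9 = -⅓ + (⅑)*(-21/124) = -⅓ - 7/372 = -131/372 ≈ -0.35215)
-278*P = -278*(-131/372) = 18209/186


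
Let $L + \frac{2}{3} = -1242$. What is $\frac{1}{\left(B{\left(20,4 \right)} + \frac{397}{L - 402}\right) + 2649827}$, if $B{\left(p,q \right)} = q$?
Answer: $\frac{4934}{13074264963} \approx 3.7738 \cdot 10^{-7}$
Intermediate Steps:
$L = - \frac{3728}{3}$ ($L = - \frac{2}{3} - 1242 = - \frac{3728}{3} \approx -1242.7$)
$\frac{1}{\left(B{\left(20,4 \right)} + \frac{397}{L - 402}\right) + 2649827} = \frac{1}{\left(4 + \frac{397}{- \frac{3728}{3} - 402}\right) + 2649827} = \frac{1}{\left(4 + \frac{397}{- \frac{4934}{3}}\right) + 2649827} = \frac{1}{\left(4 + 397 \left(- \frac{3}{4934}\right)\right) + 2649827} = \frac{1}{\left(4 - \frac{1191}{4934}\right) + 2649827} = \frac{1}{\frac{18545}{4934} + 2649827} = \frac{1}{\frac{13074264963}{4934}} = \frac{4934}{13074264963}$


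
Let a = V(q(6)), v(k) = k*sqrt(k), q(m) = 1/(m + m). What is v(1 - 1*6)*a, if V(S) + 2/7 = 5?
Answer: -165*I*sqrt(5)/7 ≈ -52.707*I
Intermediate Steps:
q(m) = 1/(2*m)
v(k) = k**(3/2)
V(S) = 33/7 (V(S) = -2/7 + 5 = 33/7)
a = 33/7 ≈ 4.7143
v(1 - 1*6)*a = (1 - 1*6)**(3/2)*(33/7) = (1 - 6)**(3/2)*(33/7) = (-5)**(3/2)*(33/7) = -5*I*sqrt(5)*(33/7) = -165*I*sqrt(5)/7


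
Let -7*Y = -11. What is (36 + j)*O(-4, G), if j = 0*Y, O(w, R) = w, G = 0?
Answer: -144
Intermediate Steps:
Y = 11/7 (Y = -1/7*(-11) = 11/7 ≈ 1.5714)
j = 0 (j = 0*(11/7) = 0)
(36 + j)*O(-4, G) = (36 + 0)*(-4) = 36*(-4) = -144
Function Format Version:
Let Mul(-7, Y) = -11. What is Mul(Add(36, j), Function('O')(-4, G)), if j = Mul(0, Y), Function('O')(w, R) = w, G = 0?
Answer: -144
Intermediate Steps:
Y = Rational(11, 7) (Y = Mul(Rational(-1, 7), -11) = Rational(11, 7) ≈ 1.5714)
j = 0 (j = Mul(0, Rational(11, 7)) = 0)
Mul(Add(36, j), Function('O')(-4, G)) = Mul(Add(36, 0), -4) = Mul(36, -4) = -144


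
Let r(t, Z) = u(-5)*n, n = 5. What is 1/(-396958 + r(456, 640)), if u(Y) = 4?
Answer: -1/396938 ≈ -2.5193e-6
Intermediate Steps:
r(t, Z) = 20 (r(t, Z) = 4*5 = 20)
1/(-396958 + r(456, 640)) = 1/(-396958 + 20) = 1/(-396938) = -1/396938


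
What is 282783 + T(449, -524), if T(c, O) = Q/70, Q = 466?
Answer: 9897638/35 ≈ 2.8279e+5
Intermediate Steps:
T(c, O) = 233/35 (T(c, O) = 466/70 = 466*(1/70) = 233/35)
282783 + T(449, -524) = 282783 + 233/35 = 9897638/35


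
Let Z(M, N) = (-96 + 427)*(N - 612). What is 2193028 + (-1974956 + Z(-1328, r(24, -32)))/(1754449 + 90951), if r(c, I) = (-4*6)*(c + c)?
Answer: 101175282809/46135 ≈ 2.1930e+6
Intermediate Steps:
r(c, I) = -48*c
Z(M, N) = -202572 + 331*N (Z(M, N) = 331*(-612 + N) = -202572 + 331*N)
2193028 + (-1974956 + Z(-1328, r(24, -32)))/(1754449 + 90951) = 2193028 + (-1974956 + (-202572 + 331*(-48*24)))/(1754449 + 90951) = 2193028 + (-1974956 + (-202572 + 331*(-1152)))/1845400 = 2193028 + (-1974956 + (-202572 - 381312))*(1/1845400) = 2193028 + (-1974956 - 583884)*(1/1845400) = 2193028 - 2558840*1/1845400 = 2193028 - 63971/46135 = 101175282809/46135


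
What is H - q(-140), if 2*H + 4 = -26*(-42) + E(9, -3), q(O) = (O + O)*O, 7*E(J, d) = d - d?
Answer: -38656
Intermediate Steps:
E(J, d) = 0 (E(J, d) = (d - d)/7 = (⅐)*0 = 0)
q(O) = 2*O² (q(O) = (2*O)*O = 2*O²)
H = 544 (H = -2 + (-26*(-42) + 0)/2 = -2 + (1092 + 0)/2 = -2 + (½)*1092 = -2 + 546 = 544)
H - q(-140) = 544 - 2*(-140)² = 544 - 2*19600 = 544 - 1*39200 = 544 - 39200 = -38656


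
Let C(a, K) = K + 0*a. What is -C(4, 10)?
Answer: -10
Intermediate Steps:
C(a, K) = K (C(a, K) = K + 0 = K)
-C(4, 10) = -1*10 = -10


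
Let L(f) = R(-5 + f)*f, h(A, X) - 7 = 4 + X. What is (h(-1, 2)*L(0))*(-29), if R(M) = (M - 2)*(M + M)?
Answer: 0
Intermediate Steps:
h(A, X) = 11 + X (h(A, X) = 7 + (4 + X) = 11 + X)
R(M) = 2*M*(-2 + M) (R(M) = (-2 + M)*(2*M) = 2*M*(-2 + M))
L(f) = 2*f*(-7 + f)*(-5 + f) (L(f) = (2*(-5 + f)*(-2 + (-5 + f)))*f = (2*(-5 + f)*(-7 + f))*f = (2*(-7 + f)*(-5 + f))*f = 2*f*(-7 + f)*(-5 + f))
(h(-1, 2)*L(0))*(-29) = ((11 + 2)*(2*0*(-7 + 0)*(-5 + 0)))*(-29) = (13*(2*0*(-7)*(-5)))*(-29) = (13*0)*(-29) = 0*(-29) = 0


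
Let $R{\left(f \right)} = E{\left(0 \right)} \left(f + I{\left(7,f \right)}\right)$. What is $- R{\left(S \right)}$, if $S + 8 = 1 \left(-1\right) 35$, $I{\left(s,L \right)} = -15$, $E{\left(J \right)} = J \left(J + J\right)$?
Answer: $0$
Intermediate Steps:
$E{\left(J \right)} = 2 J^{2}$ ($E{\left(J \right)} = J 2 J = 2 J^{2}$)
$S = -43$ ($S = -8 + 1 \left(-1\right) 35 = -8 - 35 = -43$)
$R{\left(f \right)} = 0$ ($R{\left(f \right)} = 2 \cdot 0^{2} \left(f - 15\right) = 2 \cdot 0 \left(-15 + f\right) = 0 \left(-15 + f\right) = 0$)
$- R{\left(S \right)} = \left(-1\right) 0 = 0$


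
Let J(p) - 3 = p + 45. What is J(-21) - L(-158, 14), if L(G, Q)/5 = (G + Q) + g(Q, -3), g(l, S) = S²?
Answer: 702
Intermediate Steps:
L(G, Q) = 45 + 5*G + 5*Q (L(G, Q) = 5*((G + Q) + (-3)²) = 5*((G + Q) + 9) = 5*(9 + G + Q) = 45 + 5*G + 5*Q)
J(p) = 48 + p (J(p) = 3 + (p + 45) = 3 + (45 + p) = 48 + p)
J(-21) - L(-158, 14) = (48 - 21) - (45 + 5*(-158) + 5*14) = 27 - (45 - 790 + 70) = 27 - 1*(-675) = 27 + 675 = 702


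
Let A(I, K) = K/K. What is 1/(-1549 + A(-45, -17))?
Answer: -1/1548 ≈ -0.00064600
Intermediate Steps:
A(I, K) = 1
1/(-1549 + A(-45, -17)) = 1/(-1549 + 1) = 1/(-1548) = -1/1548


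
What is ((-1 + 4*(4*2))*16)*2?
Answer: 992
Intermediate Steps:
((-1 + 4*(4*2))*16)*2 = ((-1 + 4*8)*16)*2 = ((-1 + 32)*16)*2 = (31*16)*2 = 496*2 = 992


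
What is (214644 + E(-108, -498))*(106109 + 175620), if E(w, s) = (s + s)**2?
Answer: 339951115140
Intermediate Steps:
E(w, s) = 4*s**2 (E(w, s) = (2*s)**2 = 4*s**2)
(214644 + E(-108, -498))*(106109 + 175620) = (214644 + 4*(-498)**2)*(106109 + 175620) = (214644 + 4*248004)*281729 = (214644 + 992016)*281729 = 1206660*281729 = 339951115140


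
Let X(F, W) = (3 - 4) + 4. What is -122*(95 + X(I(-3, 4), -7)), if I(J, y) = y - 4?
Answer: -11956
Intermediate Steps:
I(J, y) = -4 + y
X(F, W) = 3 (X(F, W) = -1 + 4 = 3)
-122*(95 + X(I(-3, 4), -7)) = -122*(95 + 3) = -122*98 = -11956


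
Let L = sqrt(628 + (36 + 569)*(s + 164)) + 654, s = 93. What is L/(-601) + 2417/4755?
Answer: -1657153/2857755 - sqrt(156113)/601 ≈ -1.2373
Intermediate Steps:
L = 654 + sqrt(156113) (L = sqrt(628 + (36 + 569)*(93 + 164)) + 654 = sqrt(628 + 605*257) + 654 = sqrt(628 + 155485) + 654 = sqrt(156113) + 654 = 654 + sqrt(156113) ≈ 1049.1)
L/(-601) + 2417/4755 = (654 + sqrt(156113))/(-601) + 2417/4755 = (654 + sqrt(156113))*(-1/601) + 2417*(1/4755) = (-654/601 - sqrt(156113)/601) + 2417/4755 = -1657153/2857755 - sqrt(156113)/601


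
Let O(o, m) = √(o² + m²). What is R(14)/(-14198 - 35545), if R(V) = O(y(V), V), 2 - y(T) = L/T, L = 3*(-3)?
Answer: -√39785/696402 ≈ -0.00028642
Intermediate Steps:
L = -9
y(T) = 2 + 9/T (y(T) = 2 - (-9)/T = 2 + 9/T)
O(o, m) = √(m² + o²)
R(V) = √(V² + (2 + 9/V)²)
R(14)/(-14198 - 35545) = √((14⁴ + (9 + 2*14)²)/14²)/(-14198 - 35545) = √((38416 + (9 + 28)²)/196)/(-49743) = √((38416 + 37²)/196)*(-1/49743) = √((38416 + 1369)/196)*(-1/49743) = √((1/196)*39785)*(-1/49743) = √(39785/196)*(-1/49743) = (√39785/14)*(-1/49743) = -√39785/696402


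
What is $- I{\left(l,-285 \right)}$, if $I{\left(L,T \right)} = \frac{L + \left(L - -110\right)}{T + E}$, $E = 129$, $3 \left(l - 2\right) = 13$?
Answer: $\frac{92}{117} \approx 0.78632$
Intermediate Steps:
$l = \frac{19}{3}$ ($l = 2 + \frac{1}{3} \cdot 13 = 2 + \frac{13}{3} = \frac{19}{3} \approx 6.3333$)
$I{\left(L,T \right)} = \frac{110 + 2 L}{129 + T}$ ($I{\left(L,T \right)} = \frac{L + \left(L - -110\right)}{T + 129} = \frac{L + \left(L + 110\right)}{129 + T} = \frac{L + \left(110 + L\right)}{129 + T} = \frac{110 + 2 L}{129 + T}$)
$- I{\left(l,-285 \right)} = - \frac{2 \left(55 + \frac{19}{3}\right)}{129 - 285} = - \frac{2 \cdot 184}{\left(-156\right) 3} = - \frac{2 \left(-1\right) 184}{156 \cdot 3} = \left(-1\right) \left(- \frac{92}{117}\right) = \frac{92}{117}$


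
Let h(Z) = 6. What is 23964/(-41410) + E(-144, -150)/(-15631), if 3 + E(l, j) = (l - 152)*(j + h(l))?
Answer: -1069758447/323639855 ≈ -3.3054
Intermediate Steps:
E(l, j) = -3 + (-152 + l)*(6 + j) (E(l, j) = -3 + (l - 152)*(j + 6) = -3 + (-152 + l)*(6 + j))
23964/(-41410) + E(-144, -150)/(-15631) = 23964/(-41410) + (-915 - 152*(-150) + 6*(-144) - 150*(-144))/(-15631) = 23964*(-1/41410) + (-915 + 22800 - 864 + 21600)*(-1/15631) = -11982/20705 + 42621*(-1/15631) = -11982/20705 - 42621/15631 = -1069758447/323639855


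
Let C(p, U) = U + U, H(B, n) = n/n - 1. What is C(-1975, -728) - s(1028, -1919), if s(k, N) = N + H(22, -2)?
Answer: 463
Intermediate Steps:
H(B, n) = 0 (H(B, n) = 1 - 1 = 0)
C(p, U) = 2*U
s(k, N) = N (s(k, N) = N + 0 = N)
C(-1975, -728) - s(1028, -1919) = 2*(-728) - 1*(-1919) = -1456 + 1919 = 463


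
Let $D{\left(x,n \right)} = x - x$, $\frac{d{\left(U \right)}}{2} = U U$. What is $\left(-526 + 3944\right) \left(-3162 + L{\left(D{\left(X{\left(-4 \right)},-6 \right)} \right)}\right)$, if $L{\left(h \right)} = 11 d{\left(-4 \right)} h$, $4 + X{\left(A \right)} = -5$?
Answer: $-10807716$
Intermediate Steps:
$d{\left(U \right)} = 2 U^{2}$ ($d{\left(U \right)} = 2 U U = 2 U^{2}$)
$X{\left(A \right)} = -9$ ($X{\left(A \right)} = -4 - 5 = -9$)
$D{\left(x,n \right)} = 0$
$L{\left(h \right)} = 352 h$ ($L{\left(h \right)} = 11 \cdot 2 \left(-4\right)^{2} h = 11 \cdot 2 \cdot 16 h = 11 \cdot 32 h = 352 h$)
$\left(-526 + 3944\right) \left(-3162 + L{\left(D{\left(X{\left(-4 \right)},-6 \right)} \right)}\right) = \left(-526 + 3944\right) \left(-3162 + 352 \cdot 0\right) = 3418 \left(-3162 + 0\right) = 3418 \left(-3162\right) = -10807716$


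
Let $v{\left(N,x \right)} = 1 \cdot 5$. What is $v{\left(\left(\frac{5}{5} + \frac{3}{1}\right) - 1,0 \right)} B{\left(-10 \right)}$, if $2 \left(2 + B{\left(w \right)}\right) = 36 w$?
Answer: $-910$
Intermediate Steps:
$v{\left(N,x \right)} = 5$
$B{\left(w \right)} = -2 + 18 w$ ($B{\left(w \right)} = -2 + \frac{36 w}{2} = -2 + 18 w$)
$v{\left(\left(\frac{5}{5} + \frac{3}{1}\right) - 1,0 \right)} B{\left(-10 \right)} = 5 \left(-2 + 18 \left(-10\right)\right) = 5 \left(-2 - 180\right) = 5 \left(-182\right) = -910$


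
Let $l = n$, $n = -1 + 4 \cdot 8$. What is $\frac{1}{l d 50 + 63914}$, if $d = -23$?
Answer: $\frac{1}{28264} \approx 3.5381 \cdot 10^{-5}$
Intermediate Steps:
$n = 31$ ($n = -1 + 32 = 31$)
$l = 31$
$\frac{1}{l d 50 + 63914} = \frac{1}{31 \left(-23\right) 50 + 63914} = \frac{1}{\left(-713\right) 50 + 63914} = \frac{1}{-35650 + 63914} = \frac{1}{28264}$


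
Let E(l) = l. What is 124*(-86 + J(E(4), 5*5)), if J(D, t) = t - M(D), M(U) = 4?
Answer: -8060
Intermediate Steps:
J(D, t) = -4 + t (J(D, t) = t - 1*4 = t - 4 = -4 + t)
124*(-86 + J(E(4), 5*5)) = 124*(-86 + (-4 + 5*5)) = 124*(-86 + (-4 + 25)) = 124*(-86 + 21) = 124*(-65) = -8060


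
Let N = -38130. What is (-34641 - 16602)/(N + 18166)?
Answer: 1653/644 ≈ 2.5668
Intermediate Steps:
(-34641 - 16602)/(N + 18166) = (-34641 - 16602)/(-38130 + 18166) = -51243/(-19964) = -51243*(-1/19964) = 1653/644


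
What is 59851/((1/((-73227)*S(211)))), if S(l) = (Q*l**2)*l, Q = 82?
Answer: -3376011143347992534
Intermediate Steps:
S(l) = 82*l**3 (S(l) = (82*l**2)*l = 82*l**3)
59851/((1/((-73227)*S(211)))) = 59851/((1/((-73227)*((82*211**3))))) = 59851/((-1/(73227*(82*9393931)))) = 59851/((-1/73227/770302342)) = 59851/((-1/73227*1/770302342)) = 59851/(-1/56406929597634) = 59851*(-56406929597634) = -3376011143347992534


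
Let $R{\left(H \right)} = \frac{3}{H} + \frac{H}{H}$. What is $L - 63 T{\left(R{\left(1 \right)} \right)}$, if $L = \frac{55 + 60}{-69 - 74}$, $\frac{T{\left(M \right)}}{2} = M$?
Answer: $- \frac{72187}{143} \approx -504.8$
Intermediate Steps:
$R{\left(H \right)} = 1 + \frac{3}{H}$ ($R{\left(H \right)} = \frac{3}{H} + 1 = 1 + \frac{3}{H}$)
$T{\left(M \right)} = 2 M$
$L = - \frac{115}{143}$ ($L = \frac{115}{-143} = 115 \left(- \frac{1}{143}\right) = - \frac{115}{143} \approx -0.8042$)
$L - 63 T{\left(R{\left(1 \right)} \right)} = - \frac{115}{143} - 63 \cdot 2 \frac{3 + 1}{1} = - \frac{115}{143} - 63 \cdot 2 \cdot 1 \cdot 4 = - \frac{115}{143} - 63 \cdot 2 \cdot 4 = - \frac{115}{143} - 504 = - \frac{72187}{143}$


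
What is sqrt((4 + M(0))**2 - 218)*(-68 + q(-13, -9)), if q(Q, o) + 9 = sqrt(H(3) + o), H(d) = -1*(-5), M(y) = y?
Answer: I*sqrt(202)*(-77 + 2*I) ≈ -28.425 - 1094.4*I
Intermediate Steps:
H(d) = 5
q(Q, o) = -9 + sqrt(5 + o)
sqrt((4 + M(0))**2 - 218)*(-68 + q(-13, -9)) = sqrt((4 + 0)**2 - 218)*(-68 + (-9 + sqrt(5 - 9))) = sqrt(4**2 - 218)*(-68 + (-9 + sqrt(-4))) = sqrt(16 - 218)*(-68 + (-9 + 2*I)) = sqrt(-202)*(-77 + 2*I) = (I*sqrt(202))*(-77 + 2*I) = I*sqrt(202)*(-77 + 2*I)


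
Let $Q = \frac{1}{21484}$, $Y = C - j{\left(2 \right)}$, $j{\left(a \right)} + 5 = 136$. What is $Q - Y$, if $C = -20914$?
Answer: $\frac{452130781}{21484} \approx 21045.0$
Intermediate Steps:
$j{\left(a \right)} = 131$ ($j{\left(a \right)} = -5 + 136 = 131$)
$Y = -21045$ ($Y = -20914 - 131 = -21045$)
$Q = \frac{1}{21484} \approx 4.6546 \cdot 10^{-5}$
$Q - Y = \frac{1}{21484} - -21045 = \frac{1}{21484} + 21045 = \frac{452130781}{21484}$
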